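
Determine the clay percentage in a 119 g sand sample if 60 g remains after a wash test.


Formula: Clay% = (W_total - W_washed) / W_total * 100
Clay mass = 119 - 60 = 59 g
Clay% = 59 / 119 * 100 = 49.5798%

Answer: 49.5798%


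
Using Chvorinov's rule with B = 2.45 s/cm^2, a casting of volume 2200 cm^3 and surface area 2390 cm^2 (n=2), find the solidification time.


Formula: t_s = B * (V/A)^n  (Chvorinov's rule, n=2)
Modulus M = V/A = 2200/2390 = 0.920502 cm
M^2 = 0.920502^2 = 0.847324 cm^2
t_s = 2.45 * 0.847324 = 2.0759 s

Final answer: 2.0759 s


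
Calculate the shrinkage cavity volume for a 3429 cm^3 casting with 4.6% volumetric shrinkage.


Formula: V_shrink = V_casting * shrinkage_pct / 100
V_shrink = 3429 cm^3 * 4.6 / 100 = 157.7340 cm^3


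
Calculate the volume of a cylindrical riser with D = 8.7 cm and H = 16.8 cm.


Formula: V = pi * (D/2)^2 * H  (cylinder volume)
Radius = D/2 = 8.7/2 = 4.35 cm
V = pi * 4.35^2 * 16.8 = 998.7060 cm^3

Answer: 998.7060 cm^3


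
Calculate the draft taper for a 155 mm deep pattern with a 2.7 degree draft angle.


Formula: taper = depth * tan(draft_angle)
tan(2.7 deg) = 0.0471588
taper = 155 mm * 0.0471588 = 7.3096 mm

Answer: 7.3096 mm


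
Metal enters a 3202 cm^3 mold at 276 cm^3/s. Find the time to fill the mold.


Formula: t_fill = V_mold / Q_flow
t = 3202 cm^3 / 276 cm^3/s = 11.6014 s

11.6014 s


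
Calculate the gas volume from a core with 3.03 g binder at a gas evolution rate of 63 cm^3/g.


Formula: V_gas = W_binder * gas_evolution_rate
V = 3.03 g * 63 cm^3/g = 190.8900 cm^3

190.8900 cm^3


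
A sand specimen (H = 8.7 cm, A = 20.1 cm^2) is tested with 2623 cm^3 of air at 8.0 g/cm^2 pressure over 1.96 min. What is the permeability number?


Formula: Permeability Number P = (V * H) / (p * A * t)
Numerator: V * H = 2623 * 8.7 = 22820.1
Denominator: p * A * t = 8.0 * 20.1 * 1.96 = 315.168
P = 22820.1 / 315.168 = 72.4061

Final answer: 72.4061


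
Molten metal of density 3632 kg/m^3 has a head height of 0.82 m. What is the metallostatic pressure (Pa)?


Formula: P = rho * g * h
rho * g = 3632 * 9.81 = 35629.92 N/m^3
P = 35629.92 * 0.82 = 29216.5344 Pa

Answer: 29216.5344 Pa


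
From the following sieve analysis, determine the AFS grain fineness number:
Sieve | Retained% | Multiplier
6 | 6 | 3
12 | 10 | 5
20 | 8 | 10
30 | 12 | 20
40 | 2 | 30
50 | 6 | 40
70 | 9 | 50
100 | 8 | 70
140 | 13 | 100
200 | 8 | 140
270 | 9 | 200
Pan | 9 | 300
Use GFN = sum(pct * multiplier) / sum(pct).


Formula: GFN = sum(pct * multiplier) / sum(pct)
sum(pct * multiplier) = 8618
sum(pct) = 100
GFN = 8618 / 100 = 86.18

Answer: 86.18


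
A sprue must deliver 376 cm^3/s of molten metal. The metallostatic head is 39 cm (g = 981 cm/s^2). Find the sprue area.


Formula: v = sqrt(2*g*h), A = Q/v
Velocity: v = sqrt(2 * 981 * 39) = sqrt(76518) = 276.6189 cm/s
Sprue area: A = Q / v = 376 / 276.6189 = 1.3593 cm^2


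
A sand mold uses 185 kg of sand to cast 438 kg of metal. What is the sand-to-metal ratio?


Formula: Sand-to-Metal Ratio = W_sand / W_metal
Ratio = 185 kg / 438 kg = 0.4224

0.4224


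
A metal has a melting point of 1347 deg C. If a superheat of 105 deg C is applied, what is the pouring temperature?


Formula: T_pour = T_melt + Superheat
T_pour = 1347 + 105 = 1452 deg C


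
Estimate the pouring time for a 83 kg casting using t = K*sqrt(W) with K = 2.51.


Formula: t = K * sqrt(W)
sqrt(W) = sqrt(83) = 9.11043
t = 2.51 * 9.11043 = 22.8672 s

Answer: 22.8672 s


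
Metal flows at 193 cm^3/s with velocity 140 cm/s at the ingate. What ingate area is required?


Formula: A_ingate = Q / v  (continuity equation)
A = 193 cm^3/s / 140 cm/s = 1.3786 cm^2

1.3786 cm^2


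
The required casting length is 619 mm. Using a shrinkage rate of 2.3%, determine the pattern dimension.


Formula: L_pattern = L_casting * (1 + shrinkage_rate/100)
Shrinkage factor = 1 + 2.3/100 = 1.023
L_pattern = 619 mm * 1.023 = 633.2370 mm

633.2370 mm


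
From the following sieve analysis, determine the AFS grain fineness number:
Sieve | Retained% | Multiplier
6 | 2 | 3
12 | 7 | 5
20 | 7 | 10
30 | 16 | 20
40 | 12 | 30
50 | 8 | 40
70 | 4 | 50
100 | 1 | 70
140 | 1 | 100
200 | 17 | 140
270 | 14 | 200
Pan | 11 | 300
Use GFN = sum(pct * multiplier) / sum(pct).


Formula: GFN = sum(pct * multiplier) / sum(pct)
sum(pct * multiplier) = 9961
sum(pct) = 100
GFN = 9961 / 100 = 99.61

Final answer: 99.61


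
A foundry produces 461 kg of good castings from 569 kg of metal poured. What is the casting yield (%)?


Formula: Casting Yield = (W_good / W_total) * 100
Yield = (461 kg / 569 kg) * 100 = 81.0193%

Answer: 81.0193%


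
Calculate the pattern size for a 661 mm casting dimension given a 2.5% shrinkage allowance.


Formula: L_pattern = L_casting * (1 + shrinkage_rate/100)
Shrinkage factor = 1 + 2.5/100 = 1.025
L_pattern = 661 mm * 1.025 = 677.5250 mm

677.5250 mm


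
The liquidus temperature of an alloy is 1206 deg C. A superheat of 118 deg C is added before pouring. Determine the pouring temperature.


Formula: T_pour = T_melt + Superheat
T_pour = 1206 + 118 = 1324 deg C

Final answer: 1324 deg C


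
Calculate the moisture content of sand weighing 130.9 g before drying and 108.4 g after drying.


Formula: MC = (W_wet - W_dry) / W_wet * 100
Water mass = 130.9 - 108.4 = 22.5 g
MC = 22.5 / 130.9 * 100 = 17.1887%


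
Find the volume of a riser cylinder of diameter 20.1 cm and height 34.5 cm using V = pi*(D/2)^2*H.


Formula: V = pi * (D/2)^2 * H  (cylinder volume)
Radius = D/2 = 20.1/2 = 10.05 cm
V = pi * 10.05^2 * 34.5 = 10947.1506 cm^3


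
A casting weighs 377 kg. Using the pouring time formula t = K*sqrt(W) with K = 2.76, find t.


Formula: t = K * sqrt(W)
sqrt(W) = sqrt(377) = 19.41649
t = 2.76 * 19.41649 = 53.5895 s

53.5895 s


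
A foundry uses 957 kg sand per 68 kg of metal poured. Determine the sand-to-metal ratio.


Formula: Sand-to-Metal Ratio = W_sand / W_metal
Ratio = 957 kg / 68 kg = 14.0735

Final answer: 14.0735


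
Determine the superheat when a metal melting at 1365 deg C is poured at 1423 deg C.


Formula: Superheat = T_pour - T_melt
Superheat = 1423 - 1365 = 58 deg C


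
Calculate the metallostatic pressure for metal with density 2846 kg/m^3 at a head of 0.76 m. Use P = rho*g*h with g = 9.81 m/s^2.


Formula: P = rho * g * h
rho * g = 2846 * 9.81 = 27919.26 N/m^3
P = 27919.26 * 0.76 = 21218.6376 Pa

Final answer: 21218.6376 Pa


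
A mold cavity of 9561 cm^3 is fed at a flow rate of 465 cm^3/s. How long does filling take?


Formula: t_fill = V_mold / Q_flow
t = 9561 cm^3 / 465 cm^3/s = 20.5613 s

Final answer: 20.5613 s


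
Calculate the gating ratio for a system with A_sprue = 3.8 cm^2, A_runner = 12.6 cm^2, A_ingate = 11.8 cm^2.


Sprue:Runner:Ingate = 1 : 12.6/3.8 : 11.8/3.8 = 1:3.32:3.11

1:3.32:3.11


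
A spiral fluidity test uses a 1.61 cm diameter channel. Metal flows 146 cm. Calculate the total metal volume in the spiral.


Formula: V = pi * (d/2)^2 * L  (cylinder volume)
Radius = 1.61/2 = 0.805 cm
V = pi * 0.805^2 * 146 = 297.2313 cm^3


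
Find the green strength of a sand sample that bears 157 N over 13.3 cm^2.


Formula: Compressive Strength = Force / Area
Strength = 157 N / 13.3 cm^2 = 11.8045 N/cm^2

Answer: 11.8045 N/cm^2


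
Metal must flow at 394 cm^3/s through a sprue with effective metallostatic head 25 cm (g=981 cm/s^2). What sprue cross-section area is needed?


Formula: v = sqrt(2*g*h), A = Q/v
Velocity: v = sqrt(2 * 981 * 25) = sqrt(49050) = 221.4723 cm/s
Sprue area: A = Q / v = 394 / 221.4723 = 1.7790 cm^2

1.7790 cm^2


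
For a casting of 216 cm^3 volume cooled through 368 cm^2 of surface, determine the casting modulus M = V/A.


Formula: Casting Modulus M = V / A
M = 216 cm^3 / 368 cm^2 = 0.5870 cm


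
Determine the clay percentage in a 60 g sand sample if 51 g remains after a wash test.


Formula: Clay% = (W_total - W_washed) / W_total * 100
Clay mass = 60 - 51 = 9 g
Clay% = 9 / 60 * 100 = 15.0000%

15.0000%


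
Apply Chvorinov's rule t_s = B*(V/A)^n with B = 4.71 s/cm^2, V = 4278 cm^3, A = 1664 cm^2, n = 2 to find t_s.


Formula: t_s = B * (V/A)^n  (Chvorinov's rule, n=2)
Modulus M = V/A = 4278/1664 = 2.570913 cm
M^2 = 2.570913^2 = 6.609594 cm^2
t_s = 4.71 * 6.609594 = 31.1312 s


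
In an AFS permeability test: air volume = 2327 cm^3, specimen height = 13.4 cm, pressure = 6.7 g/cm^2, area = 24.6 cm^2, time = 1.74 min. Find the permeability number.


Formula: Permeability Number P = (V * H) / (p * A * t)
Numerator: V * H = 2327 * 13.4 = 31181.8
Denominator: p * A * t = 6.7 * 24.6 * 1.74 = 286.7868
P = 31181.8 / 286.7868 = 108.7282

Final answer: 108.7282


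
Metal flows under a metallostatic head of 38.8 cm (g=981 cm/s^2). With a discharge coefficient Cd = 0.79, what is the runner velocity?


Formula: v = Cd * sqrt(2 * g * h)  (Torricelli with discharge coefficient)
2*g*h = 2 * 981 * 38.8 = 76125.6 cm^2/s^2
sqrt(76125.6) = 275.90868 cm/s
v = 0.79 * 275.90868 = 217.9679 cm/s

217.9679 cm/s


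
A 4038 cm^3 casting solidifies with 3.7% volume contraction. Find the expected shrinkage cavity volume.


Formula: V_shrink = V_casting * shrinkage_pct / 100
V_shrink = 4038 cm^3 * 3.7 / 100 = 149.4060 cm^3

Final answer: 149.4060 cm^3


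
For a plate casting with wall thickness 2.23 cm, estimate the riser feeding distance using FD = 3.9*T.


Formula: FD = 3.9 * T  (riser feeding-distance rule)
FD = 3.9 * 2.23 cm = 8.6970 cm

Final answer: 8.6970 cm


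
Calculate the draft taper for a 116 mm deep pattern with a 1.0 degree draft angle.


Formula: taper = depth * tan(draft_angle)
tan(1.0 deg) = 0.0174551
taper = 116 mm * 0.0174551 = 2.0248 mm

Answer: 2.0248 mm


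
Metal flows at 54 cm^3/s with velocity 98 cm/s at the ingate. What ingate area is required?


Formula: A_ingate = Q / v  (continuity equation)
A = 54 cm^3/s / 98 cm/s = 0.5510 cm^2

Final answer: 0.5510 cm^2


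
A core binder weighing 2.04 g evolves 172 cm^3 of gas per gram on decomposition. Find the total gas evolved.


Formula: V_gas = W_binder * gas_evolution_rate
V = 2.04 g * 172 cm^3/g = 350.8800 cm^3

350.8800 cm^3


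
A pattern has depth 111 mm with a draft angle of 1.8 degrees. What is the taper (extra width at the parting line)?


Formula: taper = depth * tan(draft_angle)
tan(1.8 deg) = 0.0314263
taper = 111 mm * 0.0314263 = 3.4883 mm


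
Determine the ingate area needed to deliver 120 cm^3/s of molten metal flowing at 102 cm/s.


Formula: A_ingate = Q / v  (continuity equation)
A = 120 cm^3/s / 102 cm/s = 1.1765 cm^2

Answer: 1.1765 cm^2


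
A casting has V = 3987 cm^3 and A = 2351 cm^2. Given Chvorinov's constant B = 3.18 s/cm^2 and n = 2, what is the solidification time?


Formula: t_s = B * (V/A)^n  (Chvorinov's rule, n=2)
Modulus M = V/A = 3987/2351 = 1.695874 cm
M^2 = 1.695874^2 = 2.875989 cm^2
t_s = 3.18 * 2.875989 = 9.1456 s

Final answer: 9.1456 s


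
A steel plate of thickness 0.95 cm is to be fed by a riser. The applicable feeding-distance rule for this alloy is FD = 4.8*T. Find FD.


Formula: FD = 4.8 * T  (riser feeding-distance rule)
FD = 4.8 * 0.95 cm = 4.5600 cm

Answer: 4.5600 cm


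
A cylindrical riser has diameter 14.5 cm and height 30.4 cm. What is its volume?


Formula: V = pi * (D/2)^2 * H  (cylinder volume)
Radius = D/2 = 14.5/2 = 7.25 cm
V = pi * 7.25^2 * 30.4 = 5019.9509 cm^3

Answer: 5019.9509 cm^3


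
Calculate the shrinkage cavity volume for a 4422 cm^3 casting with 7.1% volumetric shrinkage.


Formula: V_shrink = V_casting * shrinkage_pct / 100
V_shrink = 4422 cm^3 * 7.1 / 100 = 313.9620 cm^3

313.9620 cm^3


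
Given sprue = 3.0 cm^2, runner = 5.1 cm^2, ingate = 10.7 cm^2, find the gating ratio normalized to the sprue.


Sprue:Runner:Ingate = 1 : 5.1/3.0 : 10.7/3.0 = 1:1.70:3.57

Final answer: 1:1.70:3.57


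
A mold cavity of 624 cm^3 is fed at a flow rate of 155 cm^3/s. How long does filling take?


Formula: t_fill = V_mold / Q_flow
t = 624 cm^3 / 155 cm^3/s = 4.0258 s

Answer: 4.0258 s


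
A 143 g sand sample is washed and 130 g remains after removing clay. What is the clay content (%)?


Formula: Clay% = (W_total - W_washed) / W_total * 100
Clay mass = 143 - 130 = 13 g
Clay% = 13 / 143 * 100 = 9.0909%


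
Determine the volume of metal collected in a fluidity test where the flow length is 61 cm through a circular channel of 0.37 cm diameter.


Formula: V = pi * (d/2)^2 * L  (cylinder volume)
Radius = 0.37/2 = 0.185 cm
V = pi * 0.185^2 * 61 = 6.5588 cm^3

Answer: 6.5588 cm^3


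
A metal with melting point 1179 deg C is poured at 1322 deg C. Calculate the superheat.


Formula: Superheat = T_pour - T_melt
Superheat = 1322 - 1179 = 143 deg C

Final answer: 143 deg C


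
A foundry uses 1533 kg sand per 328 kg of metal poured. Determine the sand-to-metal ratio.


Formula: Sand-to-Metal Ratio = W_sand / W_metal
Ratio = 1533 kg / 328 kg = 4.6738

4.6738


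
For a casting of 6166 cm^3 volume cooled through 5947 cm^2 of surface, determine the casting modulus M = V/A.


Formula: Casting Modulus M = V / A
M = 6166 cm^3 / 5947 cm^2 = 1.0368 cm

Final answer: 1.0368 cm


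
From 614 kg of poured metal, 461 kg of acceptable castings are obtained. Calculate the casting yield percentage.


Formula: Casting Yield = (W_good / W_total) * 100
Yield = (461 kg / 614 kg) * 100 = 75.0814%

75.0814%


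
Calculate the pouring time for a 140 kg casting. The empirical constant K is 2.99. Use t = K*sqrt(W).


Formula: t = K * sqrt(W)
sqrt(W) = sqrt(140) = 11.83216
t = 2.99 * 11.83216 = 35.3782 s


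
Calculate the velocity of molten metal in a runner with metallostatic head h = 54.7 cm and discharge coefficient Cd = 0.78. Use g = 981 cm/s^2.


Formula: v = Cd * sqrt(2 * g * h)  (Torricelli with discharge coefficient)
2*g*h = 2 * 981 * 54.7 = 107321.4 cm^2/s^2
sqrt(107321.4) = 327.59945 cm/s
v = 0.78 * 327.59945 = 255.5276 cm/s

255.5276 cm/s


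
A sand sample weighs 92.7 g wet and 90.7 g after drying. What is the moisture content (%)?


Formula: MC = (W_wet - W_dry) / W_wet * 100
Water mass = 92.7 - 90.7 = 2.0 g
MC = 2.0 / 92.7 * 100 = 2.1575%

Answer: 2.1575%


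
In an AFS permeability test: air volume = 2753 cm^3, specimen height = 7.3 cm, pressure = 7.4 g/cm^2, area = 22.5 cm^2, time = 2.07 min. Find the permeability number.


Formula: Permeability Number P = (V * H) / (p * A * t)
Numerator: V * H = 2753 * 7.3 = 20096.9
Denominator: p * A * t = 7.4 * 22.5 * 2.07 = 344.655
P = 20096.9 / 344.655 = 58.3102

Final answer: 58.3102


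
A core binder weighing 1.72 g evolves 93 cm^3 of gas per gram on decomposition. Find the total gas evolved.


Formula: V_gas = W_binder * gas_evolution_rate
V = 1.72 g * 93 cm^3/g = 159.9600 cm^3


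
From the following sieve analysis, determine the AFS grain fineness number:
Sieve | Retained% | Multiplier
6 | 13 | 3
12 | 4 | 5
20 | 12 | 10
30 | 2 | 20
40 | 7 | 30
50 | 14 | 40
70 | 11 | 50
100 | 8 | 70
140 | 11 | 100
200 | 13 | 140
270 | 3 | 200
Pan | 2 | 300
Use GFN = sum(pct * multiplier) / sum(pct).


Formula: GFN = sum(pct * multiplier) / sum(pct)
sum(pct * multiplier) = 6219
sum(pct) = 100
GFN = 6219 / 100 = 62.19


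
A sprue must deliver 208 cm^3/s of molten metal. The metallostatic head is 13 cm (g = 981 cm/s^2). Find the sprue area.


Formula: v = sqrt(2*g*h), A = Q/v
Velocity: v = sqrt(2 * 981 * 13) = sqrt(25506) = 159.7060 cm/s
Sprue area: A = Q / v = 208 / 159.7060 = 1.3024 cm^2

1.3024 cm^2


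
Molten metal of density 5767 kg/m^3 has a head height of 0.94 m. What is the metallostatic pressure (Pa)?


Formula: P = rho * g * h
rho * g = 5767 * 9.81 = 56574.27 N/m^3
P = 56574.27 * 0.94 = 53179.8138 Pa

Answer: 53179.8138 Pa


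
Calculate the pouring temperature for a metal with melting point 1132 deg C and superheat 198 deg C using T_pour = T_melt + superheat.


Formula: T_pour = T_melt + Superheat
T_pour = 1132 + 198 = 1330 deg C

Answer: 1330 deg C


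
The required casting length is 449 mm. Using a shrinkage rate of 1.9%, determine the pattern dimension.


Formula: L_pattern = L_casting * (1 + shrinkage_rate/100)
Shrinkage factor = 1 + 1.9/100 = 1.019
L_pattern = 449 mm * 1.019 = 457.5310 mm

457.5310 mm


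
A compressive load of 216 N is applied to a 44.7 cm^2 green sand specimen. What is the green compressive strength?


Formula: Compressive Strength = Force / Area
Strength = 216 N / 44.7 cm^2 = 4.8322 N/cm^2

Final answer: 4.8322 N/cm^2


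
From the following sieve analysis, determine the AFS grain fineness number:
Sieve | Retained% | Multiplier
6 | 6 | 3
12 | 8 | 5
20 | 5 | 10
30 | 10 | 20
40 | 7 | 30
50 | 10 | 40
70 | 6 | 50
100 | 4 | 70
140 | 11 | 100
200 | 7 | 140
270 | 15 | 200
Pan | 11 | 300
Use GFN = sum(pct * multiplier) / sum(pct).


Formula: GFN = sum(pct * multiplier) / sum(pct)
sum(pct * multiplier) = 9878
sum(pct) = 100
GFN = 9878 / 100 = 98.78


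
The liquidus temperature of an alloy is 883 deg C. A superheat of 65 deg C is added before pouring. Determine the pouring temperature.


Formula: T_pour = T_melt + Superheat
T_pour = 883 + 65 = 948 deg C

948 deg C


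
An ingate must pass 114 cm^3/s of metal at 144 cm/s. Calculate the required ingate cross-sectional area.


Formula: A_ingate = Q / v  (continuity equation)
A = 114 cm^3/s / 144 cm/s = 0.7917 cm^2

Final answer: 0.7917 cm^2


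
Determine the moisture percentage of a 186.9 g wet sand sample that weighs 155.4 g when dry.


Formula: MC = (W_wet - W_dry) / W_wet * 100
Water mass = 186.9 - 155.4 = 31.5 g
MC = 31.5 / 186.9 * 100 = 16.8539%

Final answer: 16.8539%


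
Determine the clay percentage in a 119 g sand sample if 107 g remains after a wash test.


Formula: Clay% = (W_total - W_washed) / W_total * 100
Clay mass = 119 - 107 = 12 g
Clay% = 12 / 119 * 100 = 10.0840%

10.0840%


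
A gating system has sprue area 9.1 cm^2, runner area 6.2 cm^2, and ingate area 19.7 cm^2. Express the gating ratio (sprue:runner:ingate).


Sprue:Runner:Ingate = 1 : 6.2/9.1 : 19.7/9.1 = 1:0.68:2.16

Answer: 1:0.68:2.16


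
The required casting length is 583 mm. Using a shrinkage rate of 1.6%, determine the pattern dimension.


Formula: L_pattern = L_casting * (1 + shrinkage_rate/100)
Shrinkage factor = 1 + 1.6/100 = 1.016
L_pattern = 583 mm * 1.016 = 592.3280 mm


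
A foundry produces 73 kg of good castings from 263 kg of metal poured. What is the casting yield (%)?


Formula: Casting Yield = (W_good / W_total) * 100
Yield = (73 kg / 263 kg) * 100 = 27.7567%

27.7567%


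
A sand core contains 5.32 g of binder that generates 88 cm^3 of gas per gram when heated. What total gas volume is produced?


Formula: V_gas = W_binder * gas_evolution_rate
V = 5.32 g * 88 cm^3/g = 468.1600 cm^3

Answer: 468.1600 cm^3


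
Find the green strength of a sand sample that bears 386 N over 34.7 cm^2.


Formula: Compressive Strength = Force / Area
Strength = 386 N / 34.7 cm^2 = 11.1239 N/cm^2

11.1239 N/cm^2


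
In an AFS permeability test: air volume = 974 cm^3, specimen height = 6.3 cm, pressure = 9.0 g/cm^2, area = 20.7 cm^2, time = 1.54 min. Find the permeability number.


Formula: Permeability Number P = (V * H) / (p * A * t)
Numerator: V * H = 974 * 6.3 = 6136.2
Denominator: p * A * t = 9.0 * 20.7 * 1.54 = 286.902
P = 6136.2 / 286.902 = 21.3878

Answer: 21.3878


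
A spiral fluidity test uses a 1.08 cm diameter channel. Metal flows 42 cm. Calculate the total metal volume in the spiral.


Formula: V = pi * (d/2)^2 * L  (cylinder volume)
Radius = 1.08/2 = 0.54 cm
V = pi * 0.54^2 * 42 = 38.4757 cm^3

Answer: 38.4757 cm^3


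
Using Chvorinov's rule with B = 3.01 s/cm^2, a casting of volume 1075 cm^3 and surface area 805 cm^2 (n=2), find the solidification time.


Formula: t_s = B * (V/A)^n  (Chvorinov's rule, n=2)
Modulus M = V/A = 1075/805 = 1.335404 cm
M^2 = 1.335404^2 = 1.783304 cm^2
t_s = 3.01 * 1.783304 = 5.3677 s

Answer: 5.3677 s


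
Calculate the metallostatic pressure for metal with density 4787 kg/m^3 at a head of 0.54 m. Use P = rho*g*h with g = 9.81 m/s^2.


Formula: P = rho * g * h
rho * g = 4787 * 9.81 = 46960.47 N/m^3
P = 46960.47 * 0.54 = 25358.6538 Pa


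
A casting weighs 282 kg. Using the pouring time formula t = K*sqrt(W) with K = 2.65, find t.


Formula: t = K * sqrt(W)
sqrt(W) = sqrt(282) = 16.79286
t = 2.65 * 16.79286 = 44.5011 s

44.5011 s


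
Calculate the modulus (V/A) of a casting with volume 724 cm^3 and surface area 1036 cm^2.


Formula: Casting Modulus M = V / A
M = 724 cm^3 / 1036 cm^2 = 0.6988 cm


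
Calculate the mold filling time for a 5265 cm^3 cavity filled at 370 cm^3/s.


Formula: t_fill = V_mold / Q_flow
t = 5265 cm^3 / 370 cm^3/s = 14.2297 s

Answer: 14.2297 s


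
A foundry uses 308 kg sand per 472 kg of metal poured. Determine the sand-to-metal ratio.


Formula: Sand-to-Metal Ratio = W_sand / W_metal
Ratio = 308 kg / 472 kg = 0.6525

0.6525


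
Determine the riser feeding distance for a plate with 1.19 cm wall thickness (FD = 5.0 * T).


Formula: FD = 5.0 * T  (riser feeding-distance rule)
FD = 5.0 * 1.19 cm = 5.9500 cm

5.9500 cm


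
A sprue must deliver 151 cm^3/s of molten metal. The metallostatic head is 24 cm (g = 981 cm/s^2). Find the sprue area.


Formula: v = sqrt(2*g*h), A = Q/v
Velocity: v = sqrt(2 * 981 * 24) = sqrt(47088) = 216.9977 cm/s
Sprue area: A = Q / v = 151 / 216.9977 = 0.6959 cm^2

0.6959 cm^2


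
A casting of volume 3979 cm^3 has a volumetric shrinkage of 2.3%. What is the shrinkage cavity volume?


Formula: V_shrink = V_casting * shrinkage_pct / 100
V_shrink = 3979 cm^3 * 2.3 / 100 = 91.5170 cm^3


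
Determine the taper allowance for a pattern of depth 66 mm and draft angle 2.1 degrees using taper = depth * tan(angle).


Formula: taper = depth * tan(draft_angle)
tan(2.1 deg) = 0.0366683
taper = 66 mm * 0.0366683 = 2.4201 mm

Final answer: 2.4201 mm


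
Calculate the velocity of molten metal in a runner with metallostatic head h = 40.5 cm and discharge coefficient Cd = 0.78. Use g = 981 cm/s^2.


Formula: v = Cd * sqrt(2 * g * h)  (Torricelli with discharge coefficient)
2*g*h = 2 * 981 * 40.5 = 79461.0 cm^2/s^2
sqrt(79461.0) = 281.88828 cm/s
v = 0.78 * 281.88828 = 219.8729 cm/s

219.8729 cm/s


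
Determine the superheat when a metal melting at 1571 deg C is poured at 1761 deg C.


Formula: Superheat = T_pour - T_melt
Superheat = 1761 - 1571 = 190 deg C


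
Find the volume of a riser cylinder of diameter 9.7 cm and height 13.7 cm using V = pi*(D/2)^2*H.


Formula: V = pi * (D/2)^2 * H  (cylinder volume)
Radius = D/2 = 9.7/2 = 4.85 cm
V = pi * 4.85^2 * 13.7 = 1012.4042 cm^3

Answer: 1012.4042 cm^3


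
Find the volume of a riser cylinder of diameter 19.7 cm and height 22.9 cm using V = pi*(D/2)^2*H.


Formula: V = pi * (D/2)^2 * H  (cylinder volume)
Radius = D/2 = 19.7/2 = 9.85 cm
V = pi * 9.85^2 * 22.9 = 6980.0385 cm^3

Final answer: 6980.0385 cm^3


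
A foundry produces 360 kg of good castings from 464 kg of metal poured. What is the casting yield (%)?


Formula: Casting Yield = (W_good / W_total) * 100
Yield = (360 kg / 464 kg) * 100 = 77.5862%

Answer: 77.5862%


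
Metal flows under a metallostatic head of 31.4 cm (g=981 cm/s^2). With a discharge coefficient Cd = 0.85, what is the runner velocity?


Formula: v = Cd * sqrt(2 * g * h)  (Torricelli with discharge coefficient)
2*g*h = 2 * 981 * 31.4 = 61606.8 cm^2/s^2
sqrt(61606.8) = 248.20717 cm/s
v = 0.85 * 248.20717 = 210.9761 cm/s


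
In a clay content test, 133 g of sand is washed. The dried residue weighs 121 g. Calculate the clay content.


Formula: Clay% = (W_total - W_washed) / W_total * 100
Clay mass = 133 - 121 = 12 g
Clay% = 12 / 133 * 100 = 9.0226%

Answer: 9.0226%


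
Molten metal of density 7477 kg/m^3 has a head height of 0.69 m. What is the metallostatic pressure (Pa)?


Formula: P = rho * g * h
rho * g = 7477 * 9.81 = 73349.37 N/m^3
P = 73349.37 * 0.69 = 50611.0653 Pa

Answer: 50611.0653 Pa


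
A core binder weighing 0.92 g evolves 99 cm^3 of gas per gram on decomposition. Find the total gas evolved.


Formula: V_gas = W_binder * gas_evolution_rate
V = 0.92 g * 99 cm^3/g = 91.0800 cm^3

91.0800 cm^3


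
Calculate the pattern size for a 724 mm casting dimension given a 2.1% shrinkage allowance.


Formula: L_pattern = L_casting * (1 + shrinkage_rate/100)
Shrinkage factor = 1 + 2.1/100 = 1.021
L_pattern = 724 mm * 1.021 = 739.2040 mm

739.2040 mm


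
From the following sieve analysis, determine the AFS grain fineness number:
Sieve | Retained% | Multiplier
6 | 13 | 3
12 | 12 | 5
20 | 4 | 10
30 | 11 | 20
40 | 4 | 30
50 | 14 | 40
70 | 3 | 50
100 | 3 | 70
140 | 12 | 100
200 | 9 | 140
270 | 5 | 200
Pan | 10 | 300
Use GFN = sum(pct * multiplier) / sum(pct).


Formula: GFN = sum(pct * multiplier) / sum(pct)
sum(pct * multiplier) = 7859
sum(pct) = 100
GFN = 7859 / 100 = 78.59

78.59


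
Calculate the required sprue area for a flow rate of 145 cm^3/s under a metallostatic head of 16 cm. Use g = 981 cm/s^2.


Formula: v = sqrt(2*g*h), A = Q/v
Velocity: v = sqrt(2 * 981 * 16) = sqrt(31392) = 177.1779 cm/s
Sprue area: A = Q / v = 145 / 177.1779 = 0.8184 cm^2

0.8184 cm^2


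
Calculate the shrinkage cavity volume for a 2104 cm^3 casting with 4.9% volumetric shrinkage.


Formula: V_shrink = V_casting * shrinkage_pct / 100
V_shrink = 2104 cm^3 * 4.9 / 100 = 103.0960 cm^3

103.0960 cm^3


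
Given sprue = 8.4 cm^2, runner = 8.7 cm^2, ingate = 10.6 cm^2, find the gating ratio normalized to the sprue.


Sprue:Runner:Ingate = 1 : 8.7/8.4 : 10.6/8.4 = 1:1.04:1.26

Final answer: 1:1.04:1.26


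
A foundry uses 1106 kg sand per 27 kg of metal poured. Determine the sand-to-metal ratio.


Formula: Sand-to-Metal Ratio = W_sand / W_metal
Ratio = 1106 kg / 27 kg = 40.9630

Answer: 40.9630


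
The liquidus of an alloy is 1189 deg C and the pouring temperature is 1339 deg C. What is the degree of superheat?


Formula: Superheat = T_pour - T_melt
Superheat = 1339 - 1189 = 150 deg C

Final answer: 150 deg C


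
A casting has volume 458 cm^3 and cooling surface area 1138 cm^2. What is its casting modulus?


Formula: Casting Modulus M = V / A
M = 458 cm^3 / 1138 cm^2 = 0.4025 cm

Answer: 0.4025 cm


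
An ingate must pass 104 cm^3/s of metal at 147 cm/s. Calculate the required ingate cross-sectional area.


Formula: A_ingate = Q / v  (continuity equation)
A = 104 cm^3/s / 147 cm/s = 0.7075 cm^2

0.7075 cm^2


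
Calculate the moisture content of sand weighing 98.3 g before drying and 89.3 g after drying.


Formula: MC = (W_wet - W_dry) / W_wet * 100
Water mass = 98.3 - 89.3 = 9.0 g
MC = 9.0 / 98.3 * 100 = 9.1556%


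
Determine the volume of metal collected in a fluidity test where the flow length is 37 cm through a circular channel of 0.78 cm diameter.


Formula: V = pi * (d/2)^2 * L  (cylinder volume)
Radius = 0.78/2 = 0.39 cm
V = pi * 0.39^2 * 37 = 17.6799 cm^3


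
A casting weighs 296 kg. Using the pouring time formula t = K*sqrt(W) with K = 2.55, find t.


Formula: t = K * sqrt(W)
sqrt(W) = sqrt(296) = 17.20465
t = 2.55 * 17.20465 = 43.8719 s

Final answer: 43.8719 s


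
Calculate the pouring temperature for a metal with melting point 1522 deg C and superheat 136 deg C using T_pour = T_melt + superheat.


Formula: T_pour = T_melt + Superheat
T_pour = 1522 + 136 = 1658 deg C

Answer: 1658 deg C


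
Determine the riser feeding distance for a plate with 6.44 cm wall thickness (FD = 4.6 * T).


Formula: FD = 4.6 * T  (riser feeding-distance rule)
FD = 4.6 * 6.44 cm = 29.6240 cm

29.6240 cm


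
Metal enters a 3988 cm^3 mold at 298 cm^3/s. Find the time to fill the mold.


Formula: t_fill = V_mold / Q_flow
t = 3988 cm^3 / 298 cm^3/s = 13.3826 s

Answer: 13.3826 s


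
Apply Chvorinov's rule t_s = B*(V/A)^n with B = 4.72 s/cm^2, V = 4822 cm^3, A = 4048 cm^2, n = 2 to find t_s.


Formula: t_s = B * (V/A)^n  (Chvorinov's rule, n=2)
Modulus M = V/A = 4822/4048 = 1.191206 cm
M^2 = 1.191206^2 = 1.418972 cm^2
t_s = 4.72 * 1.418972 = 6.6975 s

Answer: 6.6975 s


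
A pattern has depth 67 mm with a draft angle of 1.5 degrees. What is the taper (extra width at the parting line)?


Formula: taper = depth * tan(draft_angle)
tan(1.5 deg) = 0.0261859
taper = 67 mm * 0.0261859 = 1.7545 mm

Final answer: 1.7545 mm


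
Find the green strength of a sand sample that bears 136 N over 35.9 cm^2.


Formula: Compressive Strength = Force / Area
Strength = 136 N / 35.9 cm^2 = 3.7883 N/cm^2

Final answer: 3.7883 N/cm^2


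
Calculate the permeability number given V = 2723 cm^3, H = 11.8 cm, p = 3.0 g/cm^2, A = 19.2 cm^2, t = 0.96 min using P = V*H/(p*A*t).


Formula: Permeability Number P = (V * H) / (p * A * t)
Numerator: V * H = 2723 * 11.8 = 32131.4
Denominator: p * A * t = 3.0 * 19.2 * 0.96 = 55.296
P = 32131.4 / 55.296 = 581.0800


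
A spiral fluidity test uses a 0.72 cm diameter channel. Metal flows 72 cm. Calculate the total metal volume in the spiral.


Formula: V = pi * (d/2)^2 * L  (cylinder volume)
Radius = 0.72/2 = 0.36 cm
V = pi * 0.36^2 * 72 = 29.3148 cm^3

29.3148 cm^3


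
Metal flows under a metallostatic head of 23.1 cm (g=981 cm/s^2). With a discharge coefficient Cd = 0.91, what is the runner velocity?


Formula: v = Cd * sqrt(2 * g * h)  (Torricelli with discharge coefficient)
2*g*h = 2 * 981 * 23.1 = 45322.2 cm^2/s^2
sqrt(45322.2) = 212.89011 cm/s
v = 0.91 * 212.89011 = 193.7300 cm/s

Final answer: 193.7300 cm/s


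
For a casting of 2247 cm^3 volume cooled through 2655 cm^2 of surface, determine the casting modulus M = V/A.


Formula: Casting Modulus M = V / A
M = 2247 cm^3 / 2655 cm^2 = 0.8463 cm


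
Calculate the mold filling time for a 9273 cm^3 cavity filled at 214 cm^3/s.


Formula: t_fill = V_mold / Q_flow
t = 9273 cm^3 / 214 cm^3/s = 43.3318 s

Answer: 43.3318 s


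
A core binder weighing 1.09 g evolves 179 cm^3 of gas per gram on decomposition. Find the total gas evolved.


Formula: V_gas = W_binder * gas_evolution_rate
V = 1.09 g * 179 cm^3/g = 195.1100 cm^3

Final answer: 195.1100 cm^3


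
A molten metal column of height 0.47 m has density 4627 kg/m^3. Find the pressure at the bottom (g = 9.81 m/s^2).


Formula: P = rho * g * h
rho * g = 4627 * 9.81 = 45390.87 N/m^3
P = 45390.87 * 0.47 = 21333.7089 Pa

Final answer: 21333.7089 Pa


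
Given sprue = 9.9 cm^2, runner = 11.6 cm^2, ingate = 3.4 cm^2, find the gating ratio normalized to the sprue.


Sprue:Runner:Ingate = 1 : 11.6/9.9 : 3.4/9.9 = 1:1.17:0.34

Final answer: 1:1.17:0.34


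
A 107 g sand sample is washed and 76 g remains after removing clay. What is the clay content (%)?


Formula: Clay% = (W_total - W_washed) / W_total * 100
Clay mass = 107 - 76 = 31 g
Clay% = 31 / 107 * 100 = 28.9720%

Final answer: 28.9720%


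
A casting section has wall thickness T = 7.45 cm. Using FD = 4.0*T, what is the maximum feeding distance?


Formula: FD = 4.0 * T  (riser feeding-distance rule)
FD = 4.0 * 7.45 cm = 29.8000 cm

29.8000 cm


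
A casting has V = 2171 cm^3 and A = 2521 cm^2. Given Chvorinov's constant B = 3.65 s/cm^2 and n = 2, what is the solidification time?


Formula: t_s = B * (V/A)^n  (Chvorinov's rule, n=2)
Modulus M = V/A = 2171/2521 = 0.861166 cm
M^2 = 0.861166^2 = 0.741607 cm^2
t_s = 3.65 * 0.741607 = 2.7069 s

Answer: 2.7069 s


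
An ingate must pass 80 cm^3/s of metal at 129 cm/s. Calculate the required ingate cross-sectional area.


Formula: A_ingate = Q / v  (continuity equation)
A = 80 cm^3/s / 129 cm/s = 0.6202 cm^2

0.6202 cm^2


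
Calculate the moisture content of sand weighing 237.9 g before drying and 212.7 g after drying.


Formula: MC = (W_wet - W_dry) / W_wet * 100
Water mass = 237.9 - 212.7 = 25.2 g
MC = 25.2 / 237.9 * 100 = 10.5927%

Final answer: 10.5927%


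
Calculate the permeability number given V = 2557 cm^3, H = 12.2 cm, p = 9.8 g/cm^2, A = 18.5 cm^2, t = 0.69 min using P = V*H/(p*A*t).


Formula: Permeability Number P = (V * H) / (p * A * t)
Numerator: V * H = 2557 * 12.2 = 31195.4
Denominator: p * A * t = 9.8 * 18.5 * 0.69 = 125.097
P = 31195.4 / 125.097 = 249.3697

Final answer: 249.3697


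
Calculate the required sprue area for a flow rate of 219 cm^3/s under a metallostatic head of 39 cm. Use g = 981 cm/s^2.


Formula: v = sqrt(2*g*h), A = Q/v
Velocity: v = sqrt(2 * 981 * 39) = sqrt(76518) = 276.6189 cm/s
Sprue area: A = Q / v = 219 / 276.6189 = 0.7917 cm^2


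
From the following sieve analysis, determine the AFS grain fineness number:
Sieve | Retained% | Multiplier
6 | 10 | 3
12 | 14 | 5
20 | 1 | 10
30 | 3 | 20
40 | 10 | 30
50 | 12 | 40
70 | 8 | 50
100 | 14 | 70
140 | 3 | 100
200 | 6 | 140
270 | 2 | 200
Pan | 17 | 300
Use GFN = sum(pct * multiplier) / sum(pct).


Formula: GFN = sum(pct * multiplier) / sum(pct)
sum(pct * multiplier) = 8970
sum(pct) = 100
GFN = 8970 / 100 = 89.70

Final answer: 89.70


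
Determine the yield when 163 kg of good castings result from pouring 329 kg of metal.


Formula: Casting Yield = (W_good / W_total) * 100
Yield = (163 kg / 329 kg) * 100 = 49.5441%

49.5441%


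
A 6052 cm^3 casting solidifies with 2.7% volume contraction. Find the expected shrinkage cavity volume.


Formula: V_shrink = V_casting * shrinkage_pct / 100
V_shrink = 6052 cm^3 * 2.7 / 100 = 163.4040 cm^3

Answer: 163.4040 cm^3


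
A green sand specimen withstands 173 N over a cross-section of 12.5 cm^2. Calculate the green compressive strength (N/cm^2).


Formula: Compressive Strength = Force / Area
Strength = 173 N / 12.5 cm^2 = 13.8400 N/cm^2

Final answer: 13.8400 N/cm^2


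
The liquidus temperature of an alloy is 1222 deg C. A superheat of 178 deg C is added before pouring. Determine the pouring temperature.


Formula: T_pour = T_melt + Superheat
T_pour = 1222 + 178 = 1400 deg C

Answer: 1400 deg C


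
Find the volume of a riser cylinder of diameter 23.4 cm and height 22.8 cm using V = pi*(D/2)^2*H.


Formula: V = pi * (D/2)^2 * H  (cylinder volume)
Radius = D/2 = 23.4/2 = 11.7 cm
V = pi * 11.7^2 * 22.8 = 9805.1997 cm^3

9805.1997 cm^3


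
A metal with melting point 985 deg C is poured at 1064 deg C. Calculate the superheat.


Formula: Superheat = T_pour - T_melt
Superheat = 1064 - 985 = 79 deg C

Answer: 79 deg C


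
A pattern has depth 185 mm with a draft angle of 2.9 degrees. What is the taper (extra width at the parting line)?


Formula: taper = depth * tan(draft_angle)
tan(2.9 deg) = 0.0506578
taper = 185 mm * 0.0506578 = 9.3717 mm


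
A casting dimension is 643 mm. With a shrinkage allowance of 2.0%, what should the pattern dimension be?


Formula: L_pattern = L_casting * (1 + shrinkage_rate/100)
Shrinkage factor = 1 + 2.0/100 = 1.02
L_pattern = 643 mm * 1.02 = 655.8600 mm

Final answer: 655.8600 mm


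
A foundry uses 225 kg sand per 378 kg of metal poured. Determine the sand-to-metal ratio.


Formula: Sand-to-Metal Ratio = W_sand / W_metal
Ratio = 225 kg / 378 kg = 0.5952

Final answer: 0.5952


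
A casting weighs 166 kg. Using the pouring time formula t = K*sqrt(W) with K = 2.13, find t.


Formula: t = K * sqrt(W)
sqrt(W) = sqrt(166) = 12.88410
t = 2.13 * 12.88410 = 27.4431 s

Final answer: 27.4431 s


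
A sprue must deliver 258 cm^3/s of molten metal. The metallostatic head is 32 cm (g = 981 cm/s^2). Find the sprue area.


Formula: v = sqrt(2*g*h), A = Q/v
Velocity: v = sqrt(2 * 981 * 32) = sqrt(62784) = 250.5674 cm/s
Sprue area: A = Q / v = 258 / 250.5674 = 1.0297 cm^2

Answer: 1.0297 cm^2


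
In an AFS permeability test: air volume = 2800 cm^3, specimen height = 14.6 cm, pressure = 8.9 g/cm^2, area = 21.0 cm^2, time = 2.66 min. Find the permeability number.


Formula: Permeability Number P = (V * H) / (p * A * t)
Numerator: V * H = 2800 * 14.6 = 40880.0
Denominator: p * A * t = 8.9 * 21.0 * 2.66 = 497.154
P = 40880.0 / 497.154 = 82.2280


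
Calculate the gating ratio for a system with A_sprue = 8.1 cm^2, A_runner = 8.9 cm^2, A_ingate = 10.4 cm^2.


Sprue:Runner:Ingate = 1 : 8.9/8.1 : 10.4/8.1 = 1:1.10:1.28

1:1.10:1.28


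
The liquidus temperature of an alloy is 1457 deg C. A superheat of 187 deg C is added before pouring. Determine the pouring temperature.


Formula: T_pour = T_melt + Superheat
T_pour = 1457 + 187 = 1644 deg C


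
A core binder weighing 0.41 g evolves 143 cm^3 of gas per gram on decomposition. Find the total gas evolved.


Formula: V_gas = W_binder * gas_evolution_rate
V = 0.41 g * 143 cm^3/g = 58.6300 cm^3

Answer: 58.6300 cm^3


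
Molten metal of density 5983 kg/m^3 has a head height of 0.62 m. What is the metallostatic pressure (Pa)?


Formula: P = rho * g * h
rho * g = 5983 * 9.81 = 58693.23 N/m^3
P = 58693.23 * 0.62 = 36389.8026 Pa

Final answer: 36389.8026 Pa


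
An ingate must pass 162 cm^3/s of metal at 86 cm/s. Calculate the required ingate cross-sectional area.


Formula: A_ingate = Q / v  (continuity equation)
A = 162 cm^3/s / 86 cm/s = 1.8837 cm^2

Answer: 1.8837 cm^2


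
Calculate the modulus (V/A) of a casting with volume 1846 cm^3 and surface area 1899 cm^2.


Formula: Casting Modulus M = V / A
M = 1846 cm^3 / 1899 cm^2 = 0.9721 cm

Answer: 0.9721 cm


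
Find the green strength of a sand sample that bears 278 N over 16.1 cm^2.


Formula: Compressive Strength = Force / Area
Strength = 278 N / 16.1 cm^2 = 17.2671 N/cm^2

17.2671 N/cm^2


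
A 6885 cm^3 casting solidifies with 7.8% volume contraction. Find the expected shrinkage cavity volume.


Formula: V_shrink = V_casting * shrinkage_pct / 100
V_shrink = 6885 cm^3 * 7.8 / 100 = 537.0300 cm^3


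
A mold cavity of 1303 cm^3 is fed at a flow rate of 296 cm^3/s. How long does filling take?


Formula: t_fill = V_mold / Q_flow
t = 1303 cm^3 / 296 cm^3/s = 4.4020 s

Final answer: 4.4020 s


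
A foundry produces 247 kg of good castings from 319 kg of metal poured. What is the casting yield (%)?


Formula: Casting Yield = (W_good / W_total) * 100
Yield = (247 kg / 319 kg) * 100 = 77.4295%

77.4295%


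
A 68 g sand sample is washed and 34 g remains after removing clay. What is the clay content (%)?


Formula: Clay% = (W_total - W_washed) / W_total * 100
Clay mass = 68 - 34 = 34 g
Clay% = 34 / 68 * 100 = 50.0000%

50.0000%


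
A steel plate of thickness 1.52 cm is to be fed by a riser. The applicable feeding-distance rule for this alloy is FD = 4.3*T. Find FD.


Formula: FD = 4.3 * T  (riser feeding-distance rule)
FD = 4.3 * 1.52 cm = 6.5360 cm

Final answer: 6.5360 cm


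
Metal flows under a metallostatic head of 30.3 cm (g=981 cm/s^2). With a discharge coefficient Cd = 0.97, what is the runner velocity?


Formula: v = Cd * sqrt(2 * g * h)  (Torricelli with discharge coefficient)
2*g*h = 2 * 981 * 30.3 = 59448.6 cm^2/s^2
sqrt(59448.6) = 243.82084 cm/s
v = 0.97 * 243.82084 = 236.5062 cm/s


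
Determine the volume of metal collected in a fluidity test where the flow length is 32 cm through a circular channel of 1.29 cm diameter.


Formula: V = pi * (d/2)^2 * L  (cylinder volume)
Radius = 1.29/2 = 0.645 cm
V = pi * 0.645^2 * 32 = 41.8234 cm^3


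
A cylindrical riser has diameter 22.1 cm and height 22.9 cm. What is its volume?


Formula: V = pi * (D/2)^2 * H  (cylinder volume)
Radius = D/2 = 22.1/2 = 11.05 cm
V = pi * 11.05^2 * 22.9 = 8784.3557 cm^3

Final answer: 8784.3557 cm^3


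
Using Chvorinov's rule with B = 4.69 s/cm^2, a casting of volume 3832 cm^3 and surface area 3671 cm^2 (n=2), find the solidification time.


Formula: t_s = B * (V/A)^n  (Chvorinov's rule, n=2)
Modulus M = V/A = 3832/3671 = 1.043857 cm
M^2 = 1.043857^2 = 1.089637 cm^2
t_s = 4.69 * 1.089637 = 5.1104 s

5.1104 s
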